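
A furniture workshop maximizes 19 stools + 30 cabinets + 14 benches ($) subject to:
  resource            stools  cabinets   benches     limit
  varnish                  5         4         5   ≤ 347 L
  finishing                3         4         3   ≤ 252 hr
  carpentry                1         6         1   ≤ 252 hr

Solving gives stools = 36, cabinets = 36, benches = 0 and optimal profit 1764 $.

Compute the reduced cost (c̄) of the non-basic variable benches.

Check each constraint at x*: varnish 324/347 (slack 23); finishing 252/252 (tight); carpentry 252/252 (tight).
By complementary slackness, y = 0 for the non-binding constraint.
From A_Bᵀ y = c: 3·y_finishing + 1·y_carpentry = 19; 4·y_finishing + 6·y_carpentry = 30.
→ y_finishing = 6 and y_carpentry = 1.
Reduced cost of benches: c₃ − yᵀa₃ = 14 − (6·3 + 1·1) = 14 − 19 = -5.

-5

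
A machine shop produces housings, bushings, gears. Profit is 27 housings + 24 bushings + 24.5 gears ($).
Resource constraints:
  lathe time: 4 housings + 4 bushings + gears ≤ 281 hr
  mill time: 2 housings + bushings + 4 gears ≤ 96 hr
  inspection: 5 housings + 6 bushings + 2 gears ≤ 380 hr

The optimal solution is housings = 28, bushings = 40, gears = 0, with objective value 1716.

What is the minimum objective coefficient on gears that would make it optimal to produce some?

At the optimum: lathe time uses 272 of 281 (slack = 9); mill time uses 96 of 96 (binding); inspection uses 380 of 380 (binding).
Since lathe time is not tight, its dual is 0.
From A_Bᵀ y = c: 2·y_mill time + 5·y_inspection = 27; 1·y_mill time + 6·y_inspection = 24.
This yields shadow prices y_mill time = 6, y_inspection = 3.
gears enters the basis when its profit ≥ yᵀa₃ = 6·4 + 3·2 = 30.

30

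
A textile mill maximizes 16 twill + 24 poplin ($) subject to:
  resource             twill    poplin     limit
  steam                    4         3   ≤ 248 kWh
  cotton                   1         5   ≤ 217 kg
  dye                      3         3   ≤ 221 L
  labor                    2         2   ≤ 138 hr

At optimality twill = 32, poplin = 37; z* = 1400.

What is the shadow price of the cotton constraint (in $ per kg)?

2

At the optimum: steam uses 239 of 248 (slack = 9); cotton uses 217 of 217 (binding); dye uses 207 of 221 (slack = 14); labor uses 138 of 138 (binding).
By complementary slackness, y = 0 for the non-binding constraints.
From A_Bᵀ y = c: 1·y_cotton + 2·y_labor = 16; 5·y_cotton + 2·y_labor = 24.
→ y_cotton = 2 and y_labor = 7.
Shadow price of cotton = 2.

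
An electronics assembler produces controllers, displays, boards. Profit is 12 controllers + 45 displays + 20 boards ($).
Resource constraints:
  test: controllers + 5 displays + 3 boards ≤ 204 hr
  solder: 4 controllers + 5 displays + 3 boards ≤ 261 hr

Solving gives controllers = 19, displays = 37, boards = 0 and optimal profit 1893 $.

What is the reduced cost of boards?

-7

Both test and solder are binding at x*.
The binding rows give the dual system: 1·y_test + 4·y_solder = 12 and 5·y_test + 5·y_solder = 45.
This yields shadow prices y_test = 8, y_solder = 1.
Reduced cost of boards: c₃ − yᵀa₃ = 20 − (8·3 + 1·3) = 20 − 27 = -7.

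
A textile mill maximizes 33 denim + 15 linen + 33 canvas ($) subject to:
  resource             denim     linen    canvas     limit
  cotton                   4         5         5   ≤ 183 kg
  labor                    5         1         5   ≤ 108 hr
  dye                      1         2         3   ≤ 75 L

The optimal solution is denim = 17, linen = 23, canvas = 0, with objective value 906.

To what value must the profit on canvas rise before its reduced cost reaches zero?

35

At the optimum: cotton uses 183 of 183 (binding); labor uses 108 of 108 (binding); dye uses 63 of 75 (slack = 12).
Slack constraints have shadow price 0 (complementary slackness).
The binding rows give the dual system: 4·y_cotton + 5·y_labor = 33 and 5·y_cotton + 1·y_labor = 15.
Solving: y_cotton = 2, y_labor = 5.
canvas enters the basis when its profit ≥ yᵀa₃ = 2·5 + 5·5 = 35.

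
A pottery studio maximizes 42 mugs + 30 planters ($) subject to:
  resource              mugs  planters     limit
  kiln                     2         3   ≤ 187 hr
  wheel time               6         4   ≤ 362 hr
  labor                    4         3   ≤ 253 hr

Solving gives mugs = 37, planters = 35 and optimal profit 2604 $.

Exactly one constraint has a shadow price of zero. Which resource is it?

kiln: 179/187 (slack 8)
wheel time: 362/362 (binding)
labor: 253/253 (binding)
By complementary slackness, a constraint with positive slack has shadow price 0 → kiln.

kiln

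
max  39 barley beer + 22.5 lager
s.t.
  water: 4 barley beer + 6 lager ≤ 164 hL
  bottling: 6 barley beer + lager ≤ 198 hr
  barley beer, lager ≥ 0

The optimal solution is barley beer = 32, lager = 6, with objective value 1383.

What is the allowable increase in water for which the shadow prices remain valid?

1024

Binding constraints: water, bottling. The basis is B = [[4,6],[6,1]] with det -32.
Per unit increase in water, x* moves by d = (-0.03125, 0.1875).
The basis stays optimal until barley beer reaches 0; allowable increase = 1024 hL.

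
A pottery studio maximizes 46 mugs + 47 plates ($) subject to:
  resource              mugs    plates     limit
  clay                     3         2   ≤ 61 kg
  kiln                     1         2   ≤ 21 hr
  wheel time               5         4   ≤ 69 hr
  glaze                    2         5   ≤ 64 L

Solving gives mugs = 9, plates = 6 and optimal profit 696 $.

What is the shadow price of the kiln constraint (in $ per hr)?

8.5

At the optimum: clay uses 39 of 61 (slack = 22); kiln uses 21 of 21 (binding); wheel time uses 69 of 69 (binding); glaze uses 48 of 64 (slack = 16).
By complementary slackness, y = 0 for the non-binding constraints.
Dual feasibility on the basic columns requires 1·y_kiln + 5·y_wheel time = 46, 2·y_kiln + 4·y_wheel time = 47.
→ y_kiln = 8.5 and y_wheel time = 7.5.
Shadow price of kiln = 8.5.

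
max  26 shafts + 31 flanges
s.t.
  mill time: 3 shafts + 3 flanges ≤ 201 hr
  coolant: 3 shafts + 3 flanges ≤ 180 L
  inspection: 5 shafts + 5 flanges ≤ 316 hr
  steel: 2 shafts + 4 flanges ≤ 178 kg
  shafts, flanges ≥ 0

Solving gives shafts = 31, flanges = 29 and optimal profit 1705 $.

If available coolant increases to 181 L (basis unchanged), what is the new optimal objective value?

1712

Check each constraint at x*: mill time 180/201 (slack 21); coolant 180/180 (tight); inspection 300/316 (slack 16); steel 178/178 (tight).
By complementary slackness, y = 0 for the non-binding constraints.
The binding rows give the dual system: 3·y_coolant + 2·y_steel = 26 and 3·y_coolant + 4·y_steel = 31.
This yields shadow prices y_coolant = 7, y_steel = 2.5.
Δz = y_coolant·Δb = 7 × (1) = 7, so new z* = 1705 + 7 = 1712.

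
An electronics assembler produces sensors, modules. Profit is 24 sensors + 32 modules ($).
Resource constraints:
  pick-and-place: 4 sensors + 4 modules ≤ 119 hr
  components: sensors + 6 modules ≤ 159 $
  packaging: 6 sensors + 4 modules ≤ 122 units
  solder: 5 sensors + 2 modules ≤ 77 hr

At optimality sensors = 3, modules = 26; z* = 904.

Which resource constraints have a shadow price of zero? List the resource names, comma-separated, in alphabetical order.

pick-and-place: 116/119 (slack 3)
components: 159/159 (binding)
packaging: 122/122 (binding)
solder: 67/77 (slack 10)
By complementary slackness, a constraint with positive slack has shadow price 0 → pick-and-place, solder.

pick-and-place, solder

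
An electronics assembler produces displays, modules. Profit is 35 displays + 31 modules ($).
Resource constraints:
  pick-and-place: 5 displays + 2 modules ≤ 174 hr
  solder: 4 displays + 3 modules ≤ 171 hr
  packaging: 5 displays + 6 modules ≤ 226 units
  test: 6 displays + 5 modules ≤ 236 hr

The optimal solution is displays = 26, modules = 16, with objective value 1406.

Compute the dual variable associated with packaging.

1

Binding: packaging and test. Non-binding: pick-and-place (12 unused), solder (19 unused).
Slack constraints have shadow price 0 (complementary slackness).
From A_Bᵀ y = c: 5·y_packaging + 6·y_test = 35; 6·y_packaging + 5·y_test = 31.
→ y_packaging = 1 and y_test = 5.
Shadow price of packaging = 1.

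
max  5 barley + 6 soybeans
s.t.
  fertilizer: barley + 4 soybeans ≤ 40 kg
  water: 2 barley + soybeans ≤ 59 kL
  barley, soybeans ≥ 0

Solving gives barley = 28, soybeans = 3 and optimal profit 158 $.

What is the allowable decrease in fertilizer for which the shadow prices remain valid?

Binding constraints: fertilizer, water. The basis is B = [[1,4],[2,1]] with det -7.
Per unit decrease in fertilizer, x* moves by d = (0.1429, -0.2857).
The basis stays optimal until soybeans reaches 0; allowable decrease = 10.5 kg.

10.5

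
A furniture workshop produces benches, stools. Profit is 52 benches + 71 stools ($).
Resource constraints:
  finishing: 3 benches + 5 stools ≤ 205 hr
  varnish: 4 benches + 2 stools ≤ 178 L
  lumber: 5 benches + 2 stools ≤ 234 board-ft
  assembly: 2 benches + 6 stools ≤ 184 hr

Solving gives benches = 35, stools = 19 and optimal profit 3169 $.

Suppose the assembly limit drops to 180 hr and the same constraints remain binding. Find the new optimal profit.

3133

At the optimum: finishing uses 200 of 205 (slack = 5); varnish uses 178 of 178 (binding); lumber uses 213 of 234 (slack = 21); assembly uses 184 of 184 (binding).
By complementary slackness, y = 0 for the non-binding constraints.
Dual feasibility on the basic columns requires 4·y_varnish + 2·y_assembly = 52, 2·y_varnish + 6·y_assembly = 71.
This yields shadow prices y_varnish = 8.5, y_assembly = 9.
Δz = y_assembly·Δb = 9 × (-4) = -36, so new z* = 3169 − 36 = 3133.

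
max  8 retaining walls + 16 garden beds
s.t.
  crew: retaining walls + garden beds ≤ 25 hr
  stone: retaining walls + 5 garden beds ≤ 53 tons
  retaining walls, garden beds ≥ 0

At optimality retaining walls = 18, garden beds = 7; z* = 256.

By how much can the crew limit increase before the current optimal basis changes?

Binding constraints: crew, stone. The basis is B = [[1,1],[1,5]] with det 4.
Per unit increase in crew, x* moves by d = (1.25, -0.25).
The basis stays optimal until garden beds reaches 0; allowable increase = 28 hr.

28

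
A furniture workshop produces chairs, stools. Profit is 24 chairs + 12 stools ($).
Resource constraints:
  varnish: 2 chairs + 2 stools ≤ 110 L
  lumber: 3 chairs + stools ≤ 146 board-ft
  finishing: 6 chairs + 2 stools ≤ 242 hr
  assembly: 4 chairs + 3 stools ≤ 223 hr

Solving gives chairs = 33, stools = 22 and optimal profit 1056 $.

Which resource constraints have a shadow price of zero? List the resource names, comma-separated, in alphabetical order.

assembly, lumber

varnish: 110/110 (binding)
lumber: 121/146 (slack 25)
finishing: 242/242 (binding)
assembly: 198/223 (slack 25)
By complementary slackness, a constraint with positive slack has shadow price 0 → assembly, lumber.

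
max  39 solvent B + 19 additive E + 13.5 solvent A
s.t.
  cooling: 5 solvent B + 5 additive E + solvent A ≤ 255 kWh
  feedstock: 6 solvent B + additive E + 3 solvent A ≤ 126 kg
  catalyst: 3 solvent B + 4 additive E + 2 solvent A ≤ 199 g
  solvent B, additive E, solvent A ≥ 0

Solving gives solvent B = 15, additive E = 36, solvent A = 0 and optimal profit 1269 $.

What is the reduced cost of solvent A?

At the optimum: cooling uses 255 of 255 (binding); feedstock uses 126 of 126 (binding); catalyst uses 189 of 199 (slack = 10).
Since catalyst is not tight, its dual is 0.
The binding rows give the dual system: 5·y_cooling + 6·y_feedstock = 39 and 5·y_cooling + 1·y_feedstock = 19.
→ y_cooling = 3 and y_feedstock = 4.
Reduced cost of solvent A: c₃ − yᵀa₃ = 13.5 − (3·1 + 4·3) = 13.5 − 15 = -1.5.

-1.5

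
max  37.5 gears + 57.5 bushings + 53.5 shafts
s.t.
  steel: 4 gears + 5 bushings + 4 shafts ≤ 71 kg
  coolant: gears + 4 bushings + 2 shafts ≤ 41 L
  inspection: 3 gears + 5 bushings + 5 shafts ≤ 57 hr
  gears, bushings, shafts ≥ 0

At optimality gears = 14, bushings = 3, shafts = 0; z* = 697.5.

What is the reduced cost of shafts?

Binding: steel and inspection. Non-binding: coolant (15 unused).
Since coolant is not tight, its dual is 0.
Dual feasibility on the basic columns requires 4·y_steel + 3·y_inspection = 37.5, 5·y_steel + 5·y_inspection = 57.5.
Solving: y_steel = 3, y_inspection = 8.5.
Reduced cost of shafts: c₃ − yᵀa₃ = 53.5 − (3·4 + 8.5·5) = 53.5 − 54.5 = -1.

-1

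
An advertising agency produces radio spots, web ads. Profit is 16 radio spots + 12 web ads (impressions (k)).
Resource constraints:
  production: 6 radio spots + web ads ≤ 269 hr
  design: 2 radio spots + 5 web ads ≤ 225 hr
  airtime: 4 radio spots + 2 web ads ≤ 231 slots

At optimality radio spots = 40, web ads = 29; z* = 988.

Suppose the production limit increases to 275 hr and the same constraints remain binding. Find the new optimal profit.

1000

Binding: production and design. Non-binding: airtime (13 unused).
By complementary slackness, y = 0 for the non-binding constraint.
Dual feasibility on the basic columns requires 6·y_production + 2·y_design = 16, 1·y_production + 5·y_design = 12.
This yields shadow prices y_production = 2, y_design = 2.
Δz = y_production·Δb = 2 × (6) = 12, so new z* = 988 + 12 = 1000.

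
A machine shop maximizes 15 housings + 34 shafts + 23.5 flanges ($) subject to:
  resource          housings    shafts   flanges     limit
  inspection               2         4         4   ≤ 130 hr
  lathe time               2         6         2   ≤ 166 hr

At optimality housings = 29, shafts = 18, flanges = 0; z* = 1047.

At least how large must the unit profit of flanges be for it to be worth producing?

At the optimum: inspection uses 130 of 130 (binding); lathe time uses 166 of 166 (binding).
From A_Bᵀ y = c: 2·y_inspection + 2·y_lathe time = 15; 4·y_inspection + 6·y_lathe time = 34.
This yields shadow prices y_inspection = 5.5, y_lathe time = 2.
flanges enters the basis when its profit ≥ yᵀa₃ = 5.5·4 + 2·2 = 26.

26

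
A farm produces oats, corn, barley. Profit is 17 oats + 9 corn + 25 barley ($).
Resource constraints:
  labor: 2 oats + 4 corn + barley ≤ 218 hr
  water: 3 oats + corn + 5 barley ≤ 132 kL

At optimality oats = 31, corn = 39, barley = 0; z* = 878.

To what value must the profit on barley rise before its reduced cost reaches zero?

26

Check each constraint at x*: labor 218/218 (tight); water 132/132 (tight).
From A_Bᵀ y = c: 2·y_labor + 3·y_water = 17; 4·y_labor + 1·y_water = 9.
→ y_labor = 1 and y_water = 5.
barley enters the basis when its profit ≥ yᵀa₃ = 1·1 + 5·5 = 26.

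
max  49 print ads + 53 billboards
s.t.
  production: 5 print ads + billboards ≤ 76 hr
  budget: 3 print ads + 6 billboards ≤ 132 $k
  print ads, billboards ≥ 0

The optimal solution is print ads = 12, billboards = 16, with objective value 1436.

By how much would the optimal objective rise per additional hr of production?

Check each constraint at x*: production 76/76 (tight); budget 132/132 (tight).
The binding rows give the dual system: 5·y_production + 3·y_budget = 49 and 1·y_production + 6·y_budget = 53.
Solving: y_production = 5, y_budget = 8.
Shadow price of production = 5.

5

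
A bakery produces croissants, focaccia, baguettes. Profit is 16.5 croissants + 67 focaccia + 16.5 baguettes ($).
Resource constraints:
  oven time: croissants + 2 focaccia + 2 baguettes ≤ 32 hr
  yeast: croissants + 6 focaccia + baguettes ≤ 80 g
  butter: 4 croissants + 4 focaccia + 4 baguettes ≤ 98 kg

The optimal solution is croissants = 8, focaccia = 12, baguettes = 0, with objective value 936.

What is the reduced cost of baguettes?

At the optimum: oven time uses 32 of 32 (binding); yeast uses 80 of 80 (binding); butter uses 80 of 98 (slack = 18).
Since butter is not tight, its dual is 0.
Dual feasibility on the basic columns requires 1·y_oven time + 1·y_yeast = 16.5, 2·y_oven time + 6·y_yeast = 67.
This yields shadow prices y_oven time = 8, y_yeast = 8.5.
Reduced cost of baguettes: c₃ − yᵀa₃ = 16.5 − (8·2 + 8.5·1) = 16.5 − 24.5 = -8.

-8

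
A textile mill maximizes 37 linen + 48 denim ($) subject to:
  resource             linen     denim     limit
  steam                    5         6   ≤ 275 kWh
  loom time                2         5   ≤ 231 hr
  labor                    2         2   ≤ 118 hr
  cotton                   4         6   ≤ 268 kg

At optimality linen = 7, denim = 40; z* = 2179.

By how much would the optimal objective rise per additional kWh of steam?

Binding: steam and cotton. Non-binding: loom time (17 unused), labor (24 unused).
Since loom time, labor are not tight, their duals are 0.
Dual feasibility on the basic columns requires 5·y_steam + 4·y_cotton = 37, 6·y_steam + 6·y_cotton = 48.
Solving: y_steam = 5, y_cotton = 3.
Shadow price of steam = 5.

5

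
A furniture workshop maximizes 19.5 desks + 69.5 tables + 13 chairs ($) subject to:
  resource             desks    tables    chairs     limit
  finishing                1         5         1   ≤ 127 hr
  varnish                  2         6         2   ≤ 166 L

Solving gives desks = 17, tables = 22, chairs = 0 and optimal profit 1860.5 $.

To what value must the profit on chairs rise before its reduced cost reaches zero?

Both finishing and varnish are binding at x*.
The binding rows give the dual system: 1·y_finishing + 2·y_varnish = 19.5 and 5·y_finishing + 6·y_varnish = 69.5.
→ y_finishing = 5.5 and y_varnish = 7.
chairs enters the basis when its profit ≥ yᵀa₃ = 5.5·1 + 7·2 = 19.5.

19.5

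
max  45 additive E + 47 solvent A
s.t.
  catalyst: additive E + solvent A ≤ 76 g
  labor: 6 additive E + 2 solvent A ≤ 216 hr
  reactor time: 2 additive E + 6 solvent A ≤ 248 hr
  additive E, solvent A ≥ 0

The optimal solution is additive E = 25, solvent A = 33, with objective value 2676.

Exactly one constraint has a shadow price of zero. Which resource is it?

catalyst

catalyst: 58/76 (slack 18)
labor: 216/216 (binding)
reactor time: 248/248 (binding)
By complementary slackness, a constraint with positive slack has shadow price 0 → catalyst.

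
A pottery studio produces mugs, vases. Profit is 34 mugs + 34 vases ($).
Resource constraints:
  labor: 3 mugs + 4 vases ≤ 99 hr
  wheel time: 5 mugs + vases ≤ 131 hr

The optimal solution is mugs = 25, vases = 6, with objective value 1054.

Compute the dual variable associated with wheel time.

At the optimum: labor uses 99 of 99 (binding); wheel time uses 131 of 131 (binding).
The binding rows give the dual system: 3·y_labor + 5·y_wheel time = 34 and 4·y_labor + 1·y_wheel time = 34.
→ y_labor = 8 and y_wheel time = 2.
Shadow price of wheel time = 2.

2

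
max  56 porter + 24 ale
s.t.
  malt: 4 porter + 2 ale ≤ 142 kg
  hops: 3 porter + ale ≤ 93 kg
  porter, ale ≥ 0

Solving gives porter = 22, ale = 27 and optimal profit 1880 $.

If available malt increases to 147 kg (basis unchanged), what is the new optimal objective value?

1920

Check each constraint at x*: malt 142/142 (tight); hops 93/93 (tight).
Dual feasibility on the basic columns requires 4·y_malt + 3·y_hops = 56, 2·y_malt + 1·y_hops = 24.
Solving: y_malt = 8, y_hops = 8.
Δz = y_malt·Δb = 8 × (5) = 40, so new z* = 1880 + 40 = 1920.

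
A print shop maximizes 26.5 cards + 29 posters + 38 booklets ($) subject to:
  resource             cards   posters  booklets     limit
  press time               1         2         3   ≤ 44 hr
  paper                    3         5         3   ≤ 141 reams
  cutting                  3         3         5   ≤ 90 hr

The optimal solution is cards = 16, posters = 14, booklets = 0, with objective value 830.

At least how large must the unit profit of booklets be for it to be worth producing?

47.5

Check each constraint at x*: press time 44/44 (tight); paper 118/141 (slack 23); cutting 90/90 (tight).
Since paper is not tight, its dual is 0.
The binding rows give the dual system: 1·y_press time + 3·y_cutting = 26.5 and 2·y_press time + 3·y_cutting = 29.
Solving: y_press time = 2.5, y_cutting = 8.
booklets enters the basis when its profit ≥ yᵀa₃ = 2.5·3 + 8·5 = 47.5.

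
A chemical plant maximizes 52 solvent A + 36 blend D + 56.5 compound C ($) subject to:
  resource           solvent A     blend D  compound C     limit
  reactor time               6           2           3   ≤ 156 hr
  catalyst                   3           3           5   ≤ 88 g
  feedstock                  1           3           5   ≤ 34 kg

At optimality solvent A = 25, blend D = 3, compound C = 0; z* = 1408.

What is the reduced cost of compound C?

-1

Binding: reactor time and feedstock. Non-binding: catalyst (4 unused).
By complementary slackness, y = 0 for the non-binding constraint.
Dual feasibility on the basic columns requires 6·y_reactor time + 1·y_feedstock = 52, 2·y_reactor time + 3·y_feedstock = 36.
This yields shadow prices y_reactor time = 7.5, y_feedstock = 7.
Reduced cost of compound C: c₃ − yᵀa₃ = 56.5 − (7.5·3 + 7·5) = 56.5 − 57.5 = -1.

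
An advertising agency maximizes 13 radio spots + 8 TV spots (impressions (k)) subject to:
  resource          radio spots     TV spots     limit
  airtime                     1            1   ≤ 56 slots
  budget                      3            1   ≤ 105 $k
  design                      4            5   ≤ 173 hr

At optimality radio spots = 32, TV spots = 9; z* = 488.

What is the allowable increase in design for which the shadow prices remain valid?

82.5

Binding constraints: budget, design. The basis is B = [[3,1],[4,5]] with det 11.
Per unit increase in design, x* moves by d = (-0.0909, 0.2727).
The basis stays optimal until airtime becomes binding; allowable increase = 82.5 hr.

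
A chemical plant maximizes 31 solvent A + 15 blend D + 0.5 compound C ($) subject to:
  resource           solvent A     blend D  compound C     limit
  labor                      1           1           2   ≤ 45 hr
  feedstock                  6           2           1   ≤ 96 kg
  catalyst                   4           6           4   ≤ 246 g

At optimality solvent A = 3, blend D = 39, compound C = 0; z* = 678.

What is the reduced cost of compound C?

-8

Binding: feedstock and catalyst. Non-binding: labor (3 unused).
Slack constraints have shadow price 0 (complementary slackness).
From A_Bᵀ y = c: 6·y_feedstock + 4·y_catalyst = 31; 2·y_feedstock + 6·y_catalyst = 15.
Solving: y_feedstock = 4.5, y_catalyst = 1.
Reduced cost of compound C: c₃ − yᵀa₃ = 0.5 − (4.5·1 + 1·4) = 0.5 − 8.5 = -8.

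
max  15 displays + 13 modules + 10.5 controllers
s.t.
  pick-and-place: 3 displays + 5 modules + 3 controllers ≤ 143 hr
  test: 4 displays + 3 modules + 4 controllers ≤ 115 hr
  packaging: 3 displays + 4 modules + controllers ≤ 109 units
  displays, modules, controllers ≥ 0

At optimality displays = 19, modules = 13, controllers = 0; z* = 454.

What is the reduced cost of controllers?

At the optimum: pick-and-place uses 122 of 143 (slack = 21); test uses 115 of 115 (binding); packaging uses 109 of 109 (binding).
Since pick-and-place is not tight, its dual is 0.
Dual feasibility on the basic columns requires 4·y_test + 3·y_packaging = 15, 3·y_test + 4·y_packaging = 13.
Solving: y_test = 3, y_packaging = 1.
Reduced cost of controllers: c₃ − yᵀa₃ = 10.5 − (3·4 + 1·1) = 10.5 − 13 = -2.5.

-2.5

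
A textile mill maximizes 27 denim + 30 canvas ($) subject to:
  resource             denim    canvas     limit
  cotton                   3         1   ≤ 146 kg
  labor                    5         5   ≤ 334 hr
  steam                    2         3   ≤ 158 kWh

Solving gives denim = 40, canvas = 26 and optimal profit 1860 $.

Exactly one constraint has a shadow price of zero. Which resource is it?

labor

cotton: 146/146 (binding)
labor: 330/334 (slack 4)
steam: 158/158 (binding)
By complementary slackness, a constraint with positive slack has shadow price 0 → labor.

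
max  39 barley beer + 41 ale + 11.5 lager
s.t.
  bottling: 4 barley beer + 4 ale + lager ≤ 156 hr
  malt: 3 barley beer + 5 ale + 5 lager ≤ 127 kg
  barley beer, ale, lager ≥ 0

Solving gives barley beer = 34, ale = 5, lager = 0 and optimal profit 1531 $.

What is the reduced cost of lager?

-2.5

Both bottling and malt are binding at x*.
Dual feasibility on the basic columns requires 4·y_bottling + 3·y_malt = 39, 4·y_bottling + 5·y_malt = 41.
This yields shadow prices y_bottling = 9, y_malt = 1.
Reduced cost of lager: c₃ − yᵀa₃ = 11.5 − (9·1 + 1·5) = 11.5 − 14 = -2.5.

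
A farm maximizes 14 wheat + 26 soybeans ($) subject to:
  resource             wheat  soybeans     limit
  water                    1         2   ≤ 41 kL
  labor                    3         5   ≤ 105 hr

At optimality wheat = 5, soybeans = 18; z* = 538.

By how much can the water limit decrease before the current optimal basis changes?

6

Binding constraints: water, labor. The basis is B = [[1,2],[3,5]] with det -1.
Per unit decrease in water, x* moves by d = (5, -3).
The basis stays optimal until soybeans reaches 0; allowable decrease = 6 kL.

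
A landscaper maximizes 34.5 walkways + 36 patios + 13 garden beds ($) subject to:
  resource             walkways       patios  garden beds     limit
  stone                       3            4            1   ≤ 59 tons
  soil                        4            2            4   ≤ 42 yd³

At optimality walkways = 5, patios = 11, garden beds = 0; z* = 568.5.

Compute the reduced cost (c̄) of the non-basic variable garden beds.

-6.5

At the optimum: stone uses 59 of 59 (binding); soil uses 42 of 42 (binding).
The binding rows give the dual system: 3·y_stone + 4·y_soil = 34.5 and 4·y_stone + 2·y_soil = 36.
→ y_stone = 7.5 and y_soil = 3.
Reduced cost of garden beds: c₃ − yᵀa₃ = 13 − (7.5·1 + 3·4) = 13 − 19.5 = -6.5.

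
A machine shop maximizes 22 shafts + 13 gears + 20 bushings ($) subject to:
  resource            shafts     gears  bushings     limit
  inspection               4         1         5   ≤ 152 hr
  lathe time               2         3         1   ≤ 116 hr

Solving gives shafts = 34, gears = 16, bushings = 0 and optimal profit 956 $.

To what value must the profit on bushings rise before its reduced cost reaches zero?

23

Check each constraint at x*: inspection 152/152 (tight); lathe time 116/116 (tight).
Dual feasibility on the basic columns requires 4·y_inspection + 2·y_lathe time = 22, 1·y_inspection + 3·y_lathe time = 13.
This yields shadow prices y_inspection = 4, y_lathe time = 3.
bushings enters the basis when its profit ≥ yᵀa₃ = 4·5 + 3·1 = 23.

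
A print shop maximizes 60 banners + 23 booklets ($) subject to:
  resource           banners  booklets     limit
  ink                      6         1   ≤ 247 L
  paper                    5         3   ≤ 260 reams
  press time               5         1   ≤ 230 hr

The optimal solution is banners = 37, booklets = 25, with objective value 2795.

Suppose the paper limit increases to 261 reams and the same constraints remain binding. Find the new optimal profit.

Binding: ink and paper. Non-binding: press time (20 unused).
Since press time is not tight, its dual is 0.
From A_Bᵀ y = c: 6·y_ink + 5·y_paper = 60; 1·y_ink + 3·y_paper = 23.
This yields shadow prices y_ink = 5, y_paper = 6.
Δz = y_paper·Δb = 6 × (1) = 6, so new z* = 2795 + 6 = 2801.

2801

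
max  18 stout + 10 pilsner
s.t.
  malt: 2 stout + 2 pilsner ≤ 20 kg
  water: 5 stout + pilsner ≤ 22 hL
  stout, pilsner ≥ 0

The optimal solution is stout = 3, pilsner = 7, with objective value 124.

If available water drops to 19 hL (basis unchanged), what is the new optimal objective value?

At the optimum: malt uses 20 of 20 (binding); water uses 22 of 22 (binding).
The binding rows give the dual system: 2·y_malt + 5·y_water = 18 and 2·y_malt + 1·y_water = 10.
→ y_malt = 4 and y_water = 2.
Δz = y_water·Δb = 2 × (-3) = -6, so new z* = 124 − 6 = 118.

118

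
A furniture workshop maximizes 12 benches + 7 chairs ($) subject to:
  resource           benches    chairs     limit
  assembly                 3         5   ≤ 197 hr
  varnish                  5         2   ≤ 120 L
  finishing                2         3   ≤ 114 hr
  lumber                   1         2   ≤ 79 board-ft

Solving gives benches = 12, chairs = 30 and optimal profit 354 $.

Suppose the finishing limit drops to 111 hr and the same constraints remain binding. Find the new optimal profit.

351

At the optimum: assembly uses 186 of 197 (slack = 11); varnish uses 120 of 120 (binding); finishing uses 114 of 114 (binding); lumber uses 72 of 79 (slack = 7).
Slack constraints have shadow price 0 (complementary slackness).
The binding rows give the dual system: 5·y_varnish + 2·y_finishing = 12 and 2·y_varnish + 3·y_finishing = 7.
This yields shadow prices y_varnish = 2, y_finishing = 1.
Δz = y_finishing·Δb = 1 × (-3) = -3, so new z* = 354 − 3 = 351.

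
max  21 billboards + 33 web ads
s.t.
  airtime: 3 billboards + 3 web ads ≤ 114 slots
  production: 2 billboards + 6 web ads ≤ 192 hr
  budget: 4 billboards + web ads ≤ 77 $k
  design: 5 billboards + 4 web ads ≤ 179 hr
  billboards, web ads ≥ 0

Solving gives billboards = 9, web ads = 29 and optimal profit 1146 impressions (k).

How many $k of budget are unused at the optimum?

budget used = 4·9 + 1·29 = 65; slack = 77 − 65 = 12.

12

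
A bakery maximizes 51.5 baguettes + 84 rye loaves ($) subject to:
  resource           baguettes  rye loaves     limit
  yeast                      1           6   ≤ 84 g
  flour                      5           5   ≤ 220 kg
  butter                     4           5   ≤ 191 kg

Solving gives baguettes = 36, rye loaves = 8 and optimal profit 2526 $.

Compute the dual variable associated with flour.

9

Check each constraint at x*: yeast 84/84 (tight); flour 220/220 (tight); butter 184/191 (slack 7).
Slack constraints have shadow price 0 (complementary slackness).
Dual feasibility on the basic columns requires 1·y_yeast + 5·y_flour = 51.5, 6·y_yeast + 5·y_flour = 84.
Solving: y_yeast = 6.5, y_flour = 9.
Shadow price of flour = 9.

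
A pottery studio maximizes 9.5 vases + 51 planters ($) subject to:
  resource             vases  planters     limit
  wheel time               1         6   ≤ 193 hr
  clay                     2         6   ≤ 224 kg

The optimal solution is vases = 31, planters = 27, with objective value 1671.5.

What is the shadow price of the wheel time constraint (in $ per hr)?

7.5

At the optimum: wheel time uses 193 of 193 (binding); clay uses 224 of 224 (binding).
From A_Bᵀ y = c: 1·y_wheel time + 2·y_clay = 9.5; 6·y_wheel time + 6·y_clay = 51.
Solving: y_wheel time = 7.5, y_clay = 1.
Shadow price of wheel time = 7.5.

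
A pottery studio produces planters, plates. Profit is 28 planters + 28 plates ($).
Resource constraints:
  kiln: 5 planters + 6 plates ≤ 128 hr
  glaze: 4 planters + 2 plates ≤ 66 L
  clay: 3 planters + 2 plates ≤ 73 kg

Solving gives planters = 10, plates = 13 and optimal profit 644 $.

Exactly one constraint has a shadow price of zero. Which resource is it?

kiln: 128/128 (binding)
glaze: 66/66 (binding)
clay: 56/73 (slack 17)
By complementary slackness, a constraint with positive slack has shadow price 0 → clay.

clay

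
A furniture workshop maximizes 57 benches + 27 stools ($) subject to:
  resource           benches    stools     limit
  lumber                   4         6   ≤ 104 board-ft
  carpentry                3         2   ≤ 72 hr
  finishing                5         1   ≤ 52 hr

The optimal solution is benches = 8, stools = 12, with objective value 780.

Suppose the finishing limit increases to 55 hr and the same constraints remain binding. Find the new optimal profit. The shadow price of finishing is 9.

Δb = 3, so new z* = 780 + (9)·(3) = 780 + 27 = 807.

807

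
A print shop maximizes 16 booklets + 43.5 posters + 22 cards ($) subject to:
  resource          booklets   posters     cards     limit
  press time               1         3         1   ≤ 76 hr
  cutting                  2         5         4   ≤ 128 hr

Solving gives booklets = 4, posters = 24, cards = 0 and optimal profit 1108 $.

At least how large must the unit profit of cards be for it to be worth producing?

25

Check each constraint at x*: press time 76/76 (tight); cutting 128/128 (tight).
Dual feasibility on the basic columns requires 1·y_press time + 2·y_cutting = 16, 3·y_press time + 5·y_cutting = 43.5.
→ y_press time = 7 and y_cutting = 4.5.
cards enters the basis when its profit ≥ yᵀa₃ = 7·1 + 4.5·4 = 25.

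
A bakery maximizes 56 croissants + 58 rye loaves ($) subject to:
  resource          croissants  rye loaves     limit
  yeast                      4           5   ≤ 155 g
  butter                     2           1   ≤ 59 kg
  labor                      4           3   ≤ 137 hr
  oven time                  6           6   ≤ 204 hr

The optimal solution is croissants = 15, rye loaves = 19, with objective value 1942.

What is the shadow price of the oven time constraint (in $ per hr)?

Binding: yeast and oven time. Non-binding: butter (10 unused), labor (20 unused).
Slack constraints have shadow price 0 (complementary slackness).
The binding rows give the dual system: 4·y_yeast + 6·y_oven time = 56 and 5·y_yeast + 6·y_oven time = 58.
Solving: y_yeast = 2, y_oven time = 8.
Shadow price of oven time = 8.

8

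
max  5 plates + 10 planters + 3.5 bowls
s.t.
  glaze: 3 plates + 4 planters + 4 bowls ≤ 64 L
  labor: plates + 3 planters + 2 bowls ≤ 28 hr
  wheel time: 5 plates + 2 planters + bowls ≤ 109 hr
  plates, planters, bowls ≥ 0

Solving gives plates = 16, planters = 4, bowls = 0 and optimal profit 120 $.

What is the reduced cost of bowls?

-4.5

Check each constraint at x*: glaze 64/64 (tight); labor 28/28 (tight); wheel time 88/109 (slack 21).
By complementary slackness, y = 0 for the non-binding constraint.
From A_Bᵀ y = c: 3·y_glaze + 1·y_labor = 5; 4·y_glaze + 3·y_labor = 10.
→ y_glaze = 1 and y_labor = 2.
Reduced cost of bowls: c₃ − yᵀa₃ = 3.5 − (1·4 + 2·2) = 3.5 − 8 = -4.5.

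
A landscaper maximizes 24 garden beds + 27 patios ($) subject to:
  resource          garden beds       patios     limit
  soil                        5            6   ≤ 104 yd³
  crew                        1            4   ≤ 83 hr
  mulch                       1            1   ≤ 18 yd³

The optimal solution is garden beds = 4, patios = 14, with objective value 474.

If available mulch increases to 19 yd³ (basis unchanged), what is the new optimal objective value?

483

Check each constraint at x*: soil 104/104 (tight); crew 60/83 (slack 23); mulch 18/18 (tight).
By complementary slackness, y = 0 for the non-binding constraint.
From A_Bᵀ y = c: 5·y_soil + 1·y_mulch = 24; 6·y_soil + 1·y_mulch = 27.
This yields shadow prices y_soil = 3, y_mulch = 9.
Δz = y_mulch·Δb = 9 × (1) = 9, so new z* = 474 + 9 = 483.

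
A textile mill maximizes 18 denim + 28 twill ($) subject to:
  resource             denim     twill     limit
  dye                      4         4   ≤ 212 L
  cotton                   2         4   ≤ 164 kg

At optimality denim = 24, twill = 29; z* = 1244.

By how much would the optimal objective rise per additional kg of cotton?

At the optimum: dye uses 212 of 212 (binding); cotton uses 164 of 164 (binding).
Dual feasibility on the basic columns requires 4·y_dye + 2·y_cotton = 18, 4·y_dye + 4·y_cotton = 28.
Solving: y_dye = 2, y_cotton = 5.
Shadow price of cotton = 5.

5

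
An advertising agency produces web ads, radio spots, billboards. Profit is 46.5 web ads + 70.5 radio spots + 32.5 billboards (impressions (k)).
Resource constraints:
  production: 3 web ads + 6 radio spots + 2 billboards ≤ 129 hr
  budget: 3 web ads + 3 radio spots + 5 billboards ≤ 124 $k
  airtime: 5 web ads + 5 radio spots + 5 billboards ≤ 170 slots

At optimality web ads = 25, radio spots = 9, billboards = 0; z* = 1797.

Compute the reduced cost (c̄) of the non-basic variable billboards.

At the optimum: production uses 129 of 129 (binding); budget uses 102 of 124 (slack = 22); airtime uses 170 of 170 (binding).
By complementary slackness, y = 0 for the non-binding constraint.
From A_Bᵀ y = c: 3·y_production + 5·y_airtime = 46.5; 6·y_production + 5·y_airtime = 70.5.
→ y_production = 8 and y_airtime = 4.5.
Reduced cost of billboards: c₃ − yᵀa₃ = 32.5 − (8·2 + 4.5·5) = 32.5 − 38.5 = -6.

-6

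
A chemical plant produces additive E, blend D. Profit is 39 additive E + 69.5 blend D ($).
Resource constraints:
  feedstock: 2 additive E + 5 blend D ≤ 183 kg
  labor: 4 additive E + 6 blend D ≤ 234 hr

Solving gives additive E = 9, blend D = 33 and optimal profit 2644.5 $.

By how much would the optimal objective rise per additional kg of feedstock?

5.5

At the optimum: feedstock uses 183 of 183 (binding); labor uses 234 of 234 (binding).
Dual feasibility on the basic columns requires 2·y_feedstock + 4·y_labor = 39, 5·y_feedstock + 6·y_labor = 69.5.
Solving: y_feedstock = 5.5, y_labor = 7.
Shadow price of feedstock = 5.5.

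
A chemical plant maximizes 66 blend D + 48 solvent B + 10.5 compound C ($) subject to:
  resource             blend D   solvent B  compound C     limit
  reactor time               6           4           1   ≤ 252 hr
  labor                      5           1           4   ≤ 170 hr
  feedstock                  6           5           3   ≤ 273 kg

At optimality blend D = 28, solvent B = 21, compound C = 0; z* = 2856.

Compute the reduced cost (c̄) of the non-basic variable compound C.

-8.5

At the optimum: reactor time uses 252 of 252 (binding); labor uses 161 of 170 (slack = 9); feedstock uses 273 of 273 (binding).
Slack constraints have shadow price 0 (complementary slackness).
The binding rows give the dual system: 6·y_reactor time + 6·y_feedstock = 66 and 4·y_reactor time + 5·y_feedstock = 48.
This yields shadow prices y_reactor time = 7, y_feedstock = 4.
Reduced cost of compound C: c₃ − yᵀa₃ = 10.5 − (7·1 + 4·3) = 10.5 − 19 = -8.5.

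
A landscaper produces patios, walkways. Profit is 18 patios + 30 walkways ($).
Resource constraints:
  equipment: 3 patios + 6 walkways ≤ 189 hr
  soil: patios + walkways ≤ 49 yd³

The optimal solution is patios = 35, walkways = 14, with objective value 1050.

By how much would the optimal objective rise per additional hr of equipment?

Both equipment and soil are binding at x*.
From A_Bᵀ y = c: 3·y_equipment + 1·y_soil = 18; 6·y_equipment + 1·y_soil = 30.
Solving: y_equipment = 4, y_soil = 6.
Shadow price of equipment = 4.

4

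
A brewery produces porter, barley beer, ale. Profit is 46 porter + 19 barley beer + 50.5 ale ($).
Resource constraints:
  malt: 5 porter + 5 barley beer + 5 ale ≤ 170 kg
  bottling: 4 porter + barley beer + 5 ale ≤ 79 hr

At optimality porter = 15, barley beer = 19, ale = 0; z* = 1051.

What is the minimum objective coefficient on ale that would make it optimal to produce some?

55

At the optimum: malt uses 170 of 170 (binding); bottling uses 79 of 79 (binding).
Dual feasibility on the basic columns requires 5·y_malt + 4·y_bottling = 46, 5·y_malt + 1·y_bottling = 19.
This yields shadow prices y_malt = 2, y_bottling = 9.
ale enters the basis when its profit ≥ yᵀa₃ = 2·5 + 9·5 = 55.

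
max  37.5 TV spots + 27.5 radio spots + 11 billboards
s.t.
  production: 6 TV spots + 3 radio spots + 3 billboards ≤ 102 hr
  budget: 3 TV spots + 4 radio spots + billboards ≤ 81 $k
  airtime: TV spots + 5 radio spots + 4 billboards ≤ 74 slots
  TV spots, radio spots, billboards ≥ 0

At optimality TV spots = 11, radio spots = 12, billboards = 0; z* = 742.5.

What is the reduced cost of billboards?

Check each constraint at x*: production 102/102 (tight); budget 81/81 (tight); airtime 71/74 (slack 3).
Slack constraints have shadow price 0 (complementary slackness).
Dual feasibility on the basic columns requires 6·y_production + 3·y_budget = 37.5, 3·y_production + 4·y_budget = 27.5.
Solving: y_production = 4.5, y_budget = 3.5.
Reduced cost of billboards: c₃ − yᵀa₃ = 11 − (4.5·3 + 3.5·1) = 11 − 17 = -6.

-6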